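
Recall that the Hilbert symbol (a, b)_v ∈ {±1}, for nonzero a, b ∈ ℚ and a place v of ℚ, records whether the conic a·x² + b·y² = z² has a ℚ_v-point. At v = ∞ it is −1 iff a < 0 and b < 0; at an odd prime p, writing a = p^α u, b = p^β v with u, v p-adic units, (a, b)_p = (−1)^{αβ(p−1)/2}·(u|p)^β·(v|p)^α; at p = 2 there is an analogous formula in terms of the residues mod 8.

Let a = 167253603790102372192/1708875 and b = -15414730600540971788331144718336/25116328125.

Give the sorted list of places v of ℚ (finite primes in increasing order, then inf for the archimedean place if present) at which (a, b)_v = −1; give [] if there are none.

Mod squares: a ≡ 92690, b ≡ -48162530. Check v ∈ {∞, 2, 3, 5, 7, 13, 17, 19, 23, 31, 37}.
v=13: a=13^3·(≡7), b=13^5·(≡6) mod 13; (7|13)=-1, (6|13)=-1; (−1)^{3·5·6}·(-1)^5·(-1)^3 = +1.
v=37: a=37^4·(≡31), b=37^5·(≡3) mod 37; (31|37)=-1, (3|37)=+1; (−1)^{4·5·18}·(-1)^5·(+1)^4 = -1.
v=7: a=7^-2·(≡6), b=7^-2·(≡4) mod 7; (6|7)=-1, (4|7)=+1; (−1)^{-2·-2·3}·(-1)^-2·(+1)^-2 = +1.
v=5: a=5^-3·(≡2), b=5^-7·(≡1) mod 5; (2|5)=-1, (1|5)=+1; (−1)^{-3·-7·2}·(-1)^-7·(+1)^-3 = -1.
v=17: a=17^2·(≡6), b=17^3·(≡14) mod 17; (6|17)=-1, (14|17)=-1; (−1)^{2·3·8}·(-1)^3·(-1)^2 = -1.
v=2: v_2(a)=5, v_2(b)=11; units ≡ 1, 7 (mod 8); ε·ε+αω+βω = 0·1+5·0+11·0 ≡ 0  ⇒  (a,b)_2 = +1.
v=19: a=19^2·(≡10), b=19^3·(≡13) mod 19; (10|19)=-1, (13|19)=-1; (−1)^{2·3·9}·(-1)^3·(-1)^2 = -1.
v=∞: 92690 > 0 and -48162530 < 0  ⇒  (a,b)_∞ = +1.
v=31: a=31^-1·(≡7), b=31^1·(≡16) mod 31; (7|31)=+1, (16|31)=+1; (−1)^{-1·1·15}·(+1)^1·(+1)^-1 = -1.
v=3: a=3^-2·(≡2), b=3^-8·(≡1) mod 3; (2|3)=-1, (1|3)=+1; (−1)^{-2·-8·1}·(-1)^-8·(+1)^-2 = +1.
v=23: a=23^3·(≡21), b=23^4·(≡7) mod 23; (21|23)=-1, (7|23)=-1; (−1)^{3·4·11}·(-1)^4·(-1)^3 = -1.
(92690, -48162530 / ℚ) ramifies at {5, 17, 19, 23, 31, 37}: a division algebra.

[5, 17, 19, 23, 31, 37]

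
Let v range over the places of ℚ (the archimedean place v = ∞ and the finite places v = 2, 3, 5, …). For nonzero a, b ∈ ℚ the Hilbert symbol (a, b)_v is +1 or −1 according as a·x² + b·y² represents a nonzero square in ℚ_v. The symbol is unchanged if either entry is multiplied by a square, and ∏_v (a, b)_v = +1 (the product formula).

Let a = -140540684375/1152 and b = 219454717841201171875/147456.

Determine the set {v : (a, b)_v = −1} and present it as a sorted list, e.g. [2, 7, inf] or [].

Mod squares: a ≡ -910, b ≡ 19. Check v ∈ {∞, 2, 3, 5, 7, 13, 17, 19, 37}.
v=7: a=7^1·(≡5), b=7^2·(≡5) mod 7; (5|7)=-1, (5|7)=-1; (−1)^{1·2·3}·(-1)^2·(-1)^1 = -1.
v=37: a=37^2·(≡17), b=37^2·(≡31) mod 37; (17|37)=-1, (31|37)=-1; (−1)^{2·2·18}·(-1)^2·(-1)^2 = +1.
v=19: a=19^2·(≡3), b=19^3·(≡1) mod 19; (3|19)=-1, (1|19)=+1; (−1)^{2·3·9}·(-1)^3·(+1)^2 = -1.
v=13: a=13^1·(≡7), b=13^2·(≡8) mod 13; (7|13)=-1, (8|13)=-1; (−1)^{1·2·6}·(-1)^2·(-1)^1 = -1.
v=3: a=3^-2·(≡2), b=3^-2·(≡1) mod 3; (2|3)=-1, (1|3)=+1; (−1)^{-2·-2·1}·(-1)^-2·(+1)^-2 = +1.
v=5: a=5^5·(≡3), b=5^10·(≡4) mod 5; (3|5)=-1, (4|5)=+1; (−1)^{5·10·2}·(-1)^10·(+1)^5 = +1.
v=2: v_2(a)=-7, v_2(b)=-14; units ≡ 1, 3 (mod 8); ε·ε+αω+βω = 0·1+-7·1+-14·0 ≡ 1  ⇒  (a,b)_2 = -1.
v=∞: -910 < 0 and 19 > 0  ⇒  (a,b)_∞ = +1.
v=17: a=17^0·(≡8), b=17^2·(≡15) mod 17; (8|17)=+1, (15|17)=+1; (−1)^{0·2·8}·(+1)^2·(+1)^0 = +1.
|Ram(-910, 19)| = 4, even; anisotropic at {2, 7, 13, 19}.

[2, 7, 13, 19]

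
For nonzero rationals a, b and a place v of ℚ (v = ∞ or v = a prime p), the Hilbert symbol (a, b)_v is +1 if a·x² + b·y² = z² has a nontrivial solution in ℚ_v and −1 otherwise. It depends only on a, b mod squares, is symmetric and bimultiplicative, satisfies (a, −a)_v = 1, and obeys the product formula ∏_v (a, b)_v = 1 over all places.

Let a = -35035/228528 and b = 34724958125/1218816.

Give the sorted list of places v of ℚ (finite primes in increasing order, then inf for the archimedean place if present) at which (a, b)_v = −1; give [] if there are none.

[3, 5, 11, 19]

(a, b) ≡ (-2145, 2717) mod (ℚ^×)²; places V = {2, 3, 5, 7, 11, 13, 19, 23, ∞}.
(a,b)_2: α=-4, β=-8; u≡7, v≡5 (mod 8); ε(u)ε(v)=1·0, αω(v)=-4·1, βω(u)=-8·0; sum ≡ 0  ⇒  +1.
(a,b)_23: α=-2, u≡15; β=-2, v≡6 (mod 23); (15|23)=-1, (6|23)=+1; sign (−1)^0·-1^-2·+1^-2 = +1.
(a,b)_19: α=0, u≡14; β=1, v≡13 (mod 19); (14|19)=-1, (13|19)=-1; sign (−1)^0·-1^1·-1^0 = -1.
(a,b)_13: α=1, u≡9; β=3, v≡4 (mod 13); (9|13)=+1, (4|13)=+1; sign (−1)^0·+1^3·+1^1 = +1.
(a,b)_∞: sgn(-2145)=−, sgn(2717)=+, so +1.
(a,b)_5: α=1, u≡1; β=4, v≡3 (mod 5); (1|5)=+1, (3|5)=-1; sign (−1)^0·+1^4·-1^1 = -1.
(a,b)_7: α=2, u≡1; β=0, v≡1 (mod 7); (1|7)=+1, (1|7)=+1; sign (−1)^0·+1^0·+1^2 = +1.
(a,b)_3: α=-3, u≡2; β=-2, v≡2 (mod 3); (2|3)=-1, (2|3)=-1; sign (−1)^0·-1^-2·-1^-3 = -1.
(a,b)_11: α=1, u≡9; β=3, v≡3 (mod 11); (9|11)=+1, (3|11)=+1; sign (−1)^1·+1^3·+1^1 = -1.
(-2145, 2717 / ℚ) ramifies at {3, 5, 11, 19}: a division algebra.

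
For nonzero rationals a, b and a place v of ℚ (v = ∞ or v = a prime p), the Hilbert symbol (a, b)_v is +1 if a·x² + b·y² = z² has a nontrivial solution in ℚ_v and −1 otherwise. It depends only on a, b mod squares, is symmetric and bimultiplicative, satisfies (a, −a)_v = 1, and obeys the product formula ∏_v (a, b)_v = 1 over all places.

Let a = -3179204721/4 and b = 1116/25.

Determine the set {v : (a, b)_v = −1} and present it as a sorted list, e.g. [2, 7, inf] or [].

[2, 29]

(a, b) ≡ (-9889, 31) mod (ℚ^×)²; places V = {2, 3, 5, 7, 11, 29, 31, ∞}.
(a,b)_5: α=0, u≡1; β=-2, v≡1 (mod 5); (1|5)=+1, (1|5)=+1; sign (−1)^0·+1^-2·+1^0 = +1.
(a,b)_2: α=-2, β=2; u≡7, v≡7 (mod 8); ε(u)ε(v)=1·1, αω(v)=-2·0, βω(u)=2·0; sum ≡ 1  ⇒  -1.
(a,b)_∞: sgn(-9889)=−, sgn(31)=+, so +1.
(a,b)_3: α=8, u≡2; β=2, v≡1 (mod 3); (2|3)=-1, (1|3)=+1; sign (−1)^0·-1^2·+1^8 = +1.
(a,b)_11: α=1, u≡5; β=0, v≡9 (mod 11); (5|11)=+1, (9|11)=+1; sign (−1)^0·+1^0·+1^1 = +1.
(a,b)_29: α=1, u≡13; β=0, v≡11 (mod 29); (13|29)=+1, (11|29)=-1; sign (−1)^0·+1^0·-1^1 = -1.
(a,b)_7: α=2, u≡1; β=0, v≡6 (mod 7); (1|7)=+1, (6|7)=-1; sign (−1)^0·+1^0·-1^2 = +1.
(a,b)_31: α=1, u≡27; β=1, v≡25 (mod 31); (27|31)=-1, (25|31)=+1; sign (−1)^1·-1^1·+1^1 = +1.
Ram(-9889, 31) = {2, 29}; no ℚ_2-point on the conic.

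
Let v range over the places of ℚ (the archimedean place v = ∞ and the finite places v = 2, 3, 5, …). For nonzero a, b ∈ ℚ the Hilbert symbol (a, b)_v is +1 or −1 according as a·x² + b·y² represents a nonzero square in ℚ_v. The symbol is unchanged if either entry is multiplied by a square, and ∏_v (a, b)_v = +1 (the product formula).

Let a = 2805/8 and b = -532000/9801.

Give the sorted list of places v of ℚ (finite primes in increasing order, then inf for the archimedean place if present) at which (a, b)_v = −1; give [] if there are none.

[2, 3, 5, 7]

(a, b) ≡ (5610, -1330) mod (ℚ^×)²; places V = {2, 3, 5, 7, 11, 17, 19, ∞}.
(a,b)_∞: sgn(5610)=+, sgn(-1330)=−, so +1.
(a,b)_3: α=1, u≡1; β=-4, v≡2 (mod 3); (1|3)=+1, (2|3)=-1; sign (−1)^0·+1^-4·-1^1 = -1.
(a,b)_2: α=-3, β=5; u≡5, v≡7 (mod 8); ε(u)ε(v)=0·1, αω(v)=-3·0, βω(u)=5·1; sum ≡ 1  ⇒  -1.
(a,b)_5: α=1, u≡2; β=3, v≡4 (mod 5); (2|5)=-1, (4|5)=+1; sign (−1)^0·-1^3·+1^1 = -1.
(a,b)_11: α=1, u≡3; β=-2, v≡1 (mod 11); (3|11)=+1, (1|11)=+1; sign (−1)^0·+1^-2·+1^1 = +1.
(a,b)_19: α=0, u≡11; β=1, v≡17 (mod 19); (11|19)=+1, (17|19)=+1; sign (−1)^0·+1^1·+1^0 = +1.
(a,b)_17: α=1, u≡10; β=0, v≡13 (mod 17); (10|17)=-1, (13|17)=+1; sign (−1)^0·-1^0·+1^1 = +1.
(a,b)_7: α=0, u≡5; β=1, v≡6 (mod 7); (5|7)=-1, (6|7)=-1; sign (−1)^0·-1^1·-1^0 = -1.
(5610, -1330 / ℚ) ramifies at {2, 3, 5, 7}: a division algebra.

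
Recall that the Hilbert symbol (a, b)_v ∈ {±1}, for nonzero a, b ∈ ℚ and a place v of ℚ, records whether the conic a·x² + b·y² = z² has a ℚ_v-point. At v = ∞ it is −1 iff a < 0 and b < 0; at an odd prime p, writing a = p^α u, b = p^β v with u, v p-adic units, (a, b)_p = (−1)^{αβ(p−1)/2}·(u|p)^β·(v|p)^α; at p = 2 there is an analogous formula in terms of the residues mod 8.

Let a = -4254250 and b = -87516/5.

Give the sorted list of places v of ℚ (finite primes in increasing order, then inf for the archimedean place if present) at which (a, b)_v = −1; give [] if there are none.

[2, 11, 17, inf]

(a, b) ≡ (-170170, -12155) mod (ℚ^×)²; places V = {2, 3, 5, 7, 11, 13, 17, ∞}.
(a,b)_17: α=1, u≡7; β=1, v≡4 (mod 17); (7|17)=-1, (4|17)=+1; sign (−1)^0·-1^1·+1^1 = -1.
(a,b)_13: α=1, u≡12; β=1, v≡3 (mod 13); (12|13)=+1, (3|13)=+1; sign (−1)^0·+1^1·+1^1 = +1.
(a,b)_∞: sgn(-170170)=−, sgn(-12155)=−, so -1.
(a,b)_2: α=1, β=2; u≡3, v≡5 (mod 8); ε(u)ε(v)=1·0, αω(v)=1·1, βω(u)=2·1; sum ≡ 1  ⇒  -1.
(a,b)_7: α=1, u≡4; β=0, v≡1 (mod 7); (4|7)=+1, (1|7)=+1; sign (−1)^0·+1^0·+1^1 = +1.
(a,b)_5: α=3, u≡1; β=-1, v≡4 (mod 5); (1|5)=+1, (4|5)=+1; sign (−1)^0·+1^-1·+1^3 = +1.
(a,b)_3: α=0, u≡2; β=2, v≡1 (mod 3); (2|3)=-1, (1|3)=+1; sign (−1)^0·-1^2·+1^0 = +1.
(a,b)_11: α=1, u≡10; β=1, v≡6 (mod 11); (10|11)=-1, (6|11)=-1; sign (−1)^1·-1^1·-1^1 = -1.
Ram(-170170, -12155) = {2, 11, 17, ∞}; no ℚ_2-point on the conic.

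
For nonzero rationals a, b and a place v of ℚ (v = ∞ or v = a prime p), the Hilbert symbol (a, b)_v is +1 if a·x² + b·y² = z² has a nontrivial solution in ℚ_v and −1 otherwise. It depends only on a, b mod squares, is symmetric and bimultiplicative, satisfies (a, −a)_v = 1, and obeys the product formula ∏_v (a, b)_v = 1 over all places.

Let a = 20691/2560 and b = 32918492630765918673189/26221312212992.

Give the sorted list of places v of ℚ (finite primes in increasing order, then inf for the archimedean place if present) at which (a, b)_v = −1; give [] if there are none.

[2, 5]

Mod squares: a ≡ 190, b ≡ 58. Check v ∈ {∞, 2, 3, 5, 7, 11, 13, 17, 19, 29, 53}.
v=13: a=13^0·(≡5), b=13^-2·(≡6) mod 13; (5|13)=-1, (6|13)=-1; (−1)^{0·-2·6}·(-1)^-2·(-1)^0 = +1.
v=11: a=11^2·(≡9), b=11^6·(≡3) mod 11; (9|11)=+1, (3|11)=+1; (−1)^{2·6·5}·(+1)^6·(+1)^2 = +1.
v=7: a=7^0·(≡4), b=7^4·(≡4) mod 7; (4|7)=+1, (4|7)=+1; (−1)^{0·4·3}·(+1)^4·(+1)^0 = +1.
v=5: a=5^-1·(≡3), b=5^0·(≡2) mod 5; (3|5)=-1, (2|5)=-1; (−1)^{-1·0·2}·(-1)^0·(-1)^-1 = -1.
v=∞: 190 > 0 and 58 > 0  ⇒  (a,b)_∞ = +1.
v=17: a=17^0·(≡7), b=17^-2·(≡6) mod 17; (7|17)=-1, (6|17)=-1; (−1)^{0·-2·8}·(-1)^-2·(-1)^0 = +1.
v=2: v_2(a)=-9, v_2(b)=-29; units ≡ 7, 5 (mod 8); ε·ε+αω+βω = 1·0+-9·1+-29·0 ≡ 1  ⇒  (a,b)_2 = -1.
v=3: a=3^2·(≡1), b=3^6·(≡1) mod 3; (1|3)=+1, (1|3)=+1; (−1)^{2·6·1}·(+1)^6·(+1)^2 = +1.
v=19: a=19^1·(≡14), b=19^4·(≡17) mod 19; (14|19)=-1, (17|19)=+1; (−1)^{1·4·9}·(-1)^4·(+1)^1 = +1.
v=53: a=53^0·(≡51), b=53^2·(≡21) mod 53; (51|53)=-1, (21|53)=-1; (−1)^{0·2·26}·(-1)^2·(-1)^0 = +1.
v=29: a=29^0·(≡9), b=29^1·(≡3) mod 29; (9|29)=+1, (3|29)=-1; (−1)^{0·1·14}·(+1)^1·(-1)^0 = +1.
(190, 58 / ℚ) ramifies at {2, 5}: a division algebra.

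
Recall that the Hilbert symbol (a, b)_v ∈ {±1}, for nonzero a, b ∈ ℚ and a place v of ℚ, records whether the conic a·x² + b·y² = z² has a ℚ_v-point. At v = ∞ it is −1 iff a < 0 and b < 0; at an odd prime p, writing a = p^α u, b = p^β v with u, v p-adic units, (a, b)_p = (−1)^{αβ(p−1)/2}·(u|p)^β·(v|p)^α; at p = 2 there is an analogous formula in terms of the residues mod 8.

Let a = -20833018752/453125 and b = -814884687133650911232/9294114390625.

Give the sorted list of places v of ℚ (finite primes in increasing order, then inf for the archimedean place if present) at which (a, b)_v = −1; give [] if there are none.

[7, inf]

(a, b) ≡ (-364182, -23) mod (ℚ^×)²; places V = {2, 3, 5, 7, 13, 23, 29, ∞}.
(a,b)_13: α=1, u≡10; β=2, v≡12 (mod 13); (10|13)=+1, (12|13)=+1; sign (−1)^0·+1^2·+1^1 = +1.
(a,b)_23: α=3, u≡1; β=7, v≡14 (mod 23); (1|23)=+1, (14|23)=-1; sign (−1)^1·+1^7·-1^3 = +1.
(a,b)_7: α=3, u≡6; β=4, v≡6 (mod 7); (6|7)=-1, (6|7)=-1; sign (−1)^0·-1^4·-1^3 = -1.
(a,b)_29: α=-1, u≡24; β=-6, v≡23 (mod 29); (24|29)=+1, (23|29)=+1; sign (−1)^0·+1^-6·+1^-1 = +1.
(a,b)_3: α=1, u≡1; β=2, v≡1 (mod 3); (1|3)=+1, (1|3)=+1; sign (−1)^0·+1^2·+1^1 = +1.
(a,b)_5: α=-6, u≡2; β=-6, v≡3 (mod 5); (2|5)=-1, (3|5)=-1; sign (−1)^0·-1^-6·-1^-6 = +1.
(a,b)_∞: sgn(-364182)=−, sgn(-23)=−, so -1.
(a,b)_2: α=7, β=16; u≡5, v≡1 (mod 8); ε(u)ε(v)=0·0, αω(v)=7·0, βω(u)=16·1; sum ≡ 0  ⇒  +1.
Ram(-364182, -23) = {7, ∞}; no ℚ_7-point on the conic.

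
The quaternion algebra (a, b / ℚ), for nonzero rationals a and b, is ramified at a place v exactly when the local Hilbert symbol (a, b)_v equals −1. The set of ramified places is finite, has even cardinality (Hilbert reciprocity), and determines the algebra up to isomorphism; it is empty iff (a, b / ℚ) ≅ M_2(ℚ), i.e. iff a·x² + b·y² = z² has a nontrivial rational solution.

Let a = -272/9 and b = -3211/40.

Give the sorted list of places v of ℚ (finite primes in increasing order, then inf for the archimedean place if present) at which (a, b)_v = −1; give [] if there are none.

[5, 17, 19, inf]

(a, b) ≡ (-17, -190) mod (ℚ^×)²; places V = {2, 3, 5, 13, 17, 19, ∞}.
(a,b)_17: α=1, u≡2; β=0, v≡6 (mod 17); (2|17)=+1, (6|17)=-1; sign (−1)^0·+1^0·-1^1 = -1.
(a,b)_19: α=0, u≡12; β=1, v≡1 (mod 19); (12|19)=-1, (1|19)=+1; sign (−1)^0·-1^1·+1^0 = -1.
(a,b)_3: α=-2, u≡1; β=0, v≡2 (mod 3); (1|3)=+1, (2|3)=-1; sign (−1)^0·+1^0·-1^-2 = +1.
(a,b)_2: α=4, β=-3; u≡7, v≡1 (mod 8); ε(u)ε(v)=1·0, αω(v)=4·0, βω(u)=-3·0; sum ≡ 0  ⇒  +1.
(a,b)_5: α=0, u≡2; β=-1, v≡3 (mod 5); (2|5)=-1, (3|5)=-1; sign (−1)^0·-1^-1·-1^0 = -1.
(a,b)_∞: sgn(-17)=−, sgn(-190)=−, so -1.
(a,b)_13: α=0, u≡3; β=2, v≡7 (mod 13); (3|13)=+1, (7|13)=-1; sign (−1)^0·+1^2·-1^0 = +1.
(-17, -190 / ℚ) ramifies at {5, 17, 19, ∞}: a division algebra.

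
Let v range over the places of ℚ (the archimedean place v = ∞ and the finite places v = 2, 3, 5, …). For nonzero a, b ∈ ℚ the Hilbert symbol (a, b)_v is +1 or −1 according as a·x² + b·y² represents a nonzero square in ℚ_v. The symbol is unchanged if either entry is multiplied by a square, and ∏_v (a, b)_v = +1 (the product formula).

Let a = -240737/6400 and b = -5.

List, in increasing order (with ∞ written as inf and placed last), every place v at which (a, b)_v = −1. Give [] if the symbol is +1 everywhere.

[2, 5, 17, inf]

Mod squares: a ≡ -17, b ≡ -5. Check v ∈ {∞, 2, 5, 7, 17}.
v=2: v_2(a)=-8, v_2(b)=0; units ≡ 7, 3 (mod 8); ε·ε+αω+βω = 1·1+-8·1+0·0 ≡ 1  ⇒  (a,b)_2 = -1.
v=17: a=17^3·(≡13), b=17^0·(≡12) mod 17; (13|17)=+1, (12|17)=-1; (−1)^{3·0·8}·(+1)^0·(-1)^3 = -1.
v=7: a=7^2·(≡4), b=7^0·(≡2) mod 7; (4|7)=+1, (2|7)=+1; (−1)^{2·0·3}·(+1)^0·(+1)^2 = +1.
v=∞: -17 < 0 and -5 < 0  ⇒  (a,b)_∞ = -1.
v=5: a=5^-2·(≡3), b=5^1·(≡4) mod 5; (3|5)=-1, (4|5)=+1; (−1)^{-2·1·2}·(-1)^1·(+1)^-2 = -1.
|Ram(-17, -5)| = 4, even; anisotropic at {2, 5, 17, ∞}.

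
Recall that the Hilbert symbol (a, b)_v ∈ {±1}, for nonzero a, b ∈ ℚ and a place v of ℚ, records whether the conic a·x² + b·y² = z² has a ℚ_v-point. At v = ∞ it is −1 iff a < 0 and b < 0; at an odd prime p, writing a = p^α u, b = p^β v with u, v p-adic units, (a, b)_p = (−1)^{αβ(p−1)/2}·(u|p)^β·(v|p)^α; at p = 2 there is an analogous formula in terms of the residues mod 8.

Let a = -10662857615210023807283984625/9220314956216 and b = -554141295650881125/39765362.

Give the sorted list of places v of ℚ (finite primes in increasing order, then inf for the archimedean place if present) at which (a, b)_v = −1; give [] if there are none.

[2, inf]

(a, b) ≡ (-17710, -10) mod (ℚ^×)²; places V = {2, 3, 5, 7, 11, 13, 17, 19, 23, ∞}.
(a,b)_5: α=3, u≡3; β=3, v≡3 (mod 5); (3|5)=-1, (3|5)=-1; sign (−1)^0·-1^3·-1^3 = +1.
(a,b)_3: α=18, u≡2; β=12, v≡2 (mod 3); (2|3)=-1, (2|3)=-1; sign (−1)^0·-1^12·-1^18 = +1.
(a,b)_17: α=2, u≡9; β=0, v≡6 (mod 17); (9|17)=+1, (6|17)=-1; sign (−1)^0·+1^0·-1^2 = +1.
(a,b)_19: α=6, u≡7; β=4, v≡6 (mod 19); (7|19)=+1, (6|19)=+1; sign (−1)^0·+1^4·+1^6 = +1.
(a,b)_23: α=3, u≡2; β=2, v≡16 (mod 23); (2|23)=+1, (16|23)=+1; sign (−1)^0·+1^2·+1^3 = +1.
(a,b)_13: α=-4, u≡3; β=-2, v≡9 (mod 13); (3|13)=+1, (9|13)=+1; sign (−1)^0·+1^-2·+1^-4 = +1.
(a,b)_2: α=-3, β=-1; u≡1, v≡3 (mod 8); ε(u)ε(v)=0·1, αω(v)=-3·1, βω(u)=-1·0; sum ≡ 1  ⇒  -1.
(a,b)_7: α=-9, u≡2; β=-6, v≡1 (mod 7); (2|7)=+1, (1|7)=+1; sign (−1)^0·+1^-6·+1^-9 = +1.
(a,b)_11: α=3, u≡7; β=2, v≡1 (mod 11); (7|11)=-1, (1|11)=+1; sign (−1)^0·-1^2·+1^3 = +1.
(a,b)_∞: sgn(-17710)=−, sgn(-10)=−, so -1.
Ram(-17710, -10) = {2, ∞}; no ℚ_2-point on the conic.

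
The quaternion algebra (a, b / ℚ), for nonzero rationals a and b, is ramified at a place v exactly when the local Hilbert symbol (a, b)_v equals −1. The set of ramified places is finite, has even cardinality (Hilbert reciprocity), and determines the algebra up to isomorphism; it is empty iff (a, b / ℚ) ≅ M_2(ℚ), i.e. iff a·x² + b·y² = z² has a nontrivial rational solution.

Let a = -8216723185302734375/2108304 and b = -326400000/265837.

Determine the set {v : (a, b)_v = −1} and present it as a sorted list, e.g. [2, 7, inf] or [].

Mod squares: a ≡ -287, b ≡ -6630. Check v ∈ {∞, 2, 3, 5, 7, 11, 13, 17, 41}.
v=41: a=41^1·(≡35), b=41^0·(≡27) mod 41; (35|41)=-1, (27|41)=-1; (−1)^{1·0·20}·(-1)^0·(-1)^1 = -1.
v=∞: -287 < 0 and -6630 < 0  ⇒  (a,b)_∞ = -1.
v=5: a=5^12·(≡2), b=5^5·(≡1) mod 5; (2|5)=-1, (1|5)=+1; (−1)^{12·5·2}·(-1)^5·(+1)^12 = -1.
v=11: a=11^-4·(≡2), b=11^-2·(≡1) mod 11; (2|11)=-1, (1|11)=+1; (−1)^{-4·-2·5}·(-1)^-2·(+1)^-4 = +1.
v=17: a=17^2·(≡16), b=17^1·(≡9) mod 17; (16|17)=+1, (9|17)=+1; (−1)^{2·1·8}·(+1)^1·(+1)^2 = +1.
v=2: v_2(a)=-4, v_2(b)=11; units ≡ 1, 5 (mod 8); ε·ε+αω+βω = 0·0+-4·1+11·0 ≡ 0  ⇒  (a,b)_2 = +1.
v=3: a=3^-2·(≡1), b=3^1·(≡1) mod 3; (1|3)=+1, (1|3)=+1; (−1)^{-2·1·1}·(+1)^1·(+1)^-2 = +1.
v=13: a=13^2·(≡4), b=13^-3·(≡12) mod 13; (4|13)=+1, (12|13)=+1; (−1)^{2·-3·6}·(+1)^-3·(+1)^2 = +1.
v=7: a=7^5·(≡1), b=7^0·(≡5) mod 7; (1|7)=+1, (5|7)=-1; (−1)^{5·0·3}·(+1)^0·(-1)^5 = -1.
(-287, -6630 / ℚ) ramifies at {5, 7, 41, ∞}: a division algebra.

[5, 7, 41, inf]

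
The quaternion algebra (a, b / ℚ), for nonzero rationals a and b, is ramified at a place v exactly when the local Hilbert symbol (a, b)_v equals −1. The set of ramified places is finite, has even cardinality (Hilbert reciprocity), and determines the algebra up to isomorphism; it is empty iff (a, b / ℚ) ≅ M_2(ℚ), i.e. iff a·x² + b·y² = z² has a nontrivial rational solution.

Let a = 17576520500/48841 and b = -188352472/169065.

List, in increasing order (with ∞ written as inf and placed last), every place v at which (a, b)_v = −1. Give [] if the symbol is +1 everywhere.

[2, 13]

(a, b) ≡ (5, -1430) mod (ℚ^×)²; places V = {2, 3, 5, 7, 11, 13, 17, 19, ∞}.
(a,b)_19: α=0, u≡4; β=2, v≡15 (mod 19); (4|19)=+1, (15|19)=-1; sign (−1)^0·+1^2·-1^0 = +1.
(a,b)_3: α=0, u≡2; β=-2, v≡1 (mod 3); (2|3)=-1, (1|3)=+1; sign (−1)^0·-1^-2·+1^0 = +1.
(a,b)_11: α=4, u≡4; β=3, v≡6 (mod 11); (4|11)=+1, (6|11)=-1; sign (−1)^0·+1^3·-1^4 = +1.
(a,b)_∞: sgn(5)=+, sgn(-1430)=−, so +1.
(a,b)_13: α=-2, u≡2; β=-1, v≡6 (mod 13); (2|13)=-1, (6|13)=-1; sign (−1)^0·-1^-1·-1^-2 = -1.
(a,b)_5: α=3, u≡4; β=-1, v≡1 (mod 5); (4|5)=+1, (1|5)=+1; sign (−1)^0·+1^-1·+1^3 = +1.
(a,b)_2: α=2, β=3; u≡5, v≡5 (mod 8); ε(u)ε(v)=0·0, αω(v)=2·1, βω(u)=3·1; sum ≡ 1  ⇒  -1.
(a,b)_17: α=-2, u≡7; β=-2, v≡2 (mod 17); (7|17)=-1, (2|17)=+1; sign (−1)^0·-1^-2·+1^-2 = +1.
(a,b)_7: α=4, u≡6; β=2, v≡3 (mod 7); (6|7)=-1, (3|7)=-1; sign (−1)^0·-1^2·-1^4 = +1.
Ram(5, -1430) = {2, 13}; no ℚ_2-point on the conic.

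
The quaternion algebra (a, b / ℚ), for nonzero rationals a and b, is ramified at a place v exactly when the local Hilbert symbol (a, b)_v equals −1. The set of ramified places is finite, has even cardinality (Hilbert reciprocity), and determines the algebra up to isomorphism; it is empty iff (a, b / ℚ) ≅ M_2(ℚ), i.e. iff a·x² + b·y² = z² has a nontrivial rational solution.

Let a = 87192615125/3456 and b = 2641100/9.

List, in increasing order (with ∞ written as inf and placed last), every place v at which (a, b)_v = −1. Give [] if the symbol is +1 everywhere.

[3, 11]

Mod squares: a ≡ 30, b ≡ 11. Check v ∈ {∞, 2, 3, 5, 7, 11}.
v=11: a=11^2·(≡7), b=11^1·(≡4) mod 11; (7|11)=-1, (4|11)=+1; (−1)^{2·1·5}·(-1)^1·(+1)^2 = -1.
v=7: a=7^8·(≡1), b=7^4·(≡4) mod 7; (1|7)=+1, (4|7)=+1; (−1)^{8·4·3}·(+1)^4·(+1)^8 = +1.
v=5: a=5^3·(≡1), b=5^2·(≡1) mod 5; (1|5)=+1, (1|5)=+1; (−1)^{3·2·2}·(+1)^2·(+1)^3 = +1.
v=∞: 30 > 0 and 11 > 0  ⇒  (a,b)_∞ = +1.
v=3: a=3^-3·(≡1), b=3^-2·(≡2) mod 3; (1|3)=+1, (2|3)=-1; (−1)^{-3·-2·1}·(+1)^-2·(-1)^-3 = -1.
v=2: v_2(a)=-7, v_2(b)=2; units ≡ 7, 3 (mod 8); ε·ε+αω+βω = 1·1+-7·1+2·0 ≡ 0  ⇒  (a,b)_2 = +1.
Ram(30, 11) = {3, 11}; no ℚ_3-point on the conic.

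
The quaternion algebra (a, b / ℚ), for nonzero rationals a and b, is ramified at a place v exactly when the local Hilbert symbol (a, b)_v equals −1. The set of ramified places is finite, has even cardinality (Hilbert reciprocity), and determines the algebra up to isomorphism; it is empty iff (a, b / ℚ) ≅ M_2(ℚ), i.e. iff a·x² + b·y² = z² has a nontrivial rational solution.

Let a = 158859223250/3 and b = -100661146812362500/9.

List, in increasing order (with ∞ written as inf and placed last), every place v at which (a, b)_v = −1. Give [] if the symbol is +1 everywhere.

Mod squares: a ≡ 62790, b ≡ -250705. Check v ∈ {∞, 2, 3, 5, 7, 13, 19, 23, 29}.
v=∞: 62790 > 0 and -250705 < 0  ⇒  (a,b)_∞ = +1.
v=13: a=13^1·(≡8), b=13^1·(≡11) mod 13; (8|13)=-1, (11|13)=-1; (−1)^{1·1·6}·(-1)^1·(-1)^1 = +1.
v=5: a=5^3·(≡2), b=5^5·(≡1) mod 5; (2|5)=-1, (1|5)=+1; (−1)^{3·5·2}·(-1)^5·(+1)^3 = -1.
v=23: a=23^1·(≡1), b=23^2·(≡9) mod 23; (1|23)=+1, (9|23)=+1; (−1)^{1·2·11}·(+1)^2·(+1)^1 = +1.
v=3: a=3^-1·(≡2), b=3^-2·(≡2) mod 3; (2|3)=-1, (2|3)=-1; (−1)^{-1·-2·1}·(-1)^-2·(-1)^-1 = -1.
v=7: a=7^1·(≡3), b=7^1·(≡4) mod 7; (3|7)=-1, (4|7)=+1; (−1)^{1·1·3}·(-1)^1·(+1)^1 = +1.
v=2: v_2(a)=1, v_2(b)=2; units ≡ 3, 7 (mod 8); ε·ε+αω+βω = 1·1+1·0+2·1 ≡ 1  ⇒  (a,b)_2 = -1.
v=29: a=29^2·(≡13), b=29^3·(≡21) mod 29; (13|29)=+1, (21|29)=-1; (−1)^{2·3·14}·(+1)^3·(-1)^2 = +1.
v=19: a=19^2·(≡15), b=19^3·(≡13) mod 19; (15|19)=-1, (13|19)=-1; (−1)^{2·3·9}·(-1)^3·(-1)^2 = -1.
|Ram(62790, -250705)| = 4, even; anisotropic at {2, 3, 5, 19}.

[2, 3, 5, 19]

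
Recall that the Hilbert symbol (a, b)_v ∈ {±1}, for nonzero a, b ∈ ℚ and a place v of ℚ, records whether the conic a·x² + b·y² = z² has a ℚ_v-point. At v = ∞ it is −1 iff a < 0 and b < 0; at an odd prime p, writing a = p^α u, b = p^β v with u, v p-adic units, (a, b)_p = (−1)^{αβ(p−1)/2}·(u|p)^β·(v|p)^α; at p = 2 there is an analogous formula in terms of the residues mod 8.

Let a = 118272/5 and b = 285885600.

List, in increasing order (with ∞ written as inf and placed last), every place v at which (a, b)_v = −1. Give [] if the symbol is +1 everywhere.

[3, 7]

Mod squares: a ≡ 2310, b ≡ 14586. Check v ∈ {∞, 2, 3, 5, 7, 11, 13, 17}.
v=13: a=13^0·(≡10), b=13^1·(≡10) mod 13; (10|13)=+1, (10|13)=+1; (−1)^{0·1·6}·(+1)^1·(+1)^0 = +1.
v=2: v_2(a)=9, v_2(b)=5; units ≡ 3, 5 (mod 8); ε·ε+αω+βω = 1·0+9·1+5·1 ≡ 0  ⇒  (a,b)_2 = +1.
v=11: a=11^1·(≡1), b=11^1·(≡10) mod 11; (1|11)=+1, (10|11)=-1; (−1)^{1·1·5}·(+1)^1·(-1)^1 = +1.
v=5: a=5^-1·(≡2), b=5^2·(≡4) mod 5; (2|5)=-1, (4|5)=+1; (−1)^{-1·2·2}·(-1)^2·(+1)^-1 = +1.
v=17: a=17^0·(≡4), b=17^1·(≡9) mod 17; (4|17)=+1, (9|17)=+1; (−1)^{0·1·8}·(+1)^1·(+1)^0 = +1.
v=7: a=7^1·(≡1), b=7^2·(≡5) mod 7; (1|7)=+1, (5|7)=-1; (−1)^{1·2·3}·(+1)^2·(-1)^1 = -1.
v=∞: 2310 > 0 and 14586 > 0  ⇒  (a,b)_∞ = +1.
v=3: a=3^1·(≡2), b=3^1·(≡2) mod 3; (2|3)=-1, (2|3)=-1; (−1)^{1·1·1}·(-1)^1·(-1)^1 = -1.
Ram(2310, 14586) = {3, 7}; no ℚ_3-point on the conic.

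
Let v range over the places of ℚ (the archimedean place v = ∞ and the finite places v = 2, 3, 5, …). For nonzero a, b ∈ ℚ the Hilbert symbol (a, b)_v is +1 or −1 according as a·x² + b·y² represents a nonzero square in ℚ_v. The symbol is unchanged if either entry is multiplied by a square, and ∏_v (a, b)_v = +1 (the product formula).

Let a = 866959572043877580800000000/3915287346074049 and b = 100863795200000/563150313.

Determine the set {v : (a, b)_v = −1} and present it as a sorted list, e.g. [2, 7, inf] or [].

(a, b) ≡ (23, 3135) mod (ℚ^×)²; places V = {2, 3, 5, 7, 11, 17, 19, 23, ∞}.
(a,b)_∞: sgn(23)=+, sgn(3135)=+, so +1.
(a,b)_5: α=8, u≡2; β=5, v≡3 (mod 5); (2|5)=-1, (3|5)=-1; sign (−1)^0·-1^5·-1^8 = -1.
(a,b)_23: α=3, u≡13; β=2, v≡5 (mod 23); (13|23)=+1, (5|23)=-1; sign (−1)^0·+1^2·-1^3 = -1.
(a,b)_7: α=6, u≡1; β=2, v≡3 (mod 7); (1|7)=+1, (3|7)=-1; sign (−1)^0·+1^2·-1^6 = +1.
(a,b)_2: α=32, β=16; u≡7, v≡7 (mod 8); ε(u)ε(v)=1·1, αω(v)=32·0, βω(u)=16·0; sum ≡ 1  ⇒  -1.
(a,b)_19: α=2, u≡11; β=1, v≡18 (mod 19); (11|19)=+1, (18|19)=-1; sign (−1)^0·+1^1·-1^2 = +1.
(a,b)_11: α=-2, u≡4; β=-1, v≡7 (mod 11); (4|11)=+1, (7|11)=-1; sign (−1)^0·+1^-1·-1^-2 = +1.
(a,b)_17: α=-4, u≡10; β=-2, v≡14 (mod 17); (10|17)=-1, (14|17)=-1; sign (−1)^0·-1^-2·-1^-4 = +1.
(a,b)_3: α=-18, u≡2; β=-11, v≡1 (mod 3); (2|3)=-1, (1|3)=+1; sign (−1)^0·-1^-11·+1^-18 = -1.
(23, 3135 / ℚ) ramifies at {2, 3, 5, 23}: a division algebra.

[2, 3, 5, 23]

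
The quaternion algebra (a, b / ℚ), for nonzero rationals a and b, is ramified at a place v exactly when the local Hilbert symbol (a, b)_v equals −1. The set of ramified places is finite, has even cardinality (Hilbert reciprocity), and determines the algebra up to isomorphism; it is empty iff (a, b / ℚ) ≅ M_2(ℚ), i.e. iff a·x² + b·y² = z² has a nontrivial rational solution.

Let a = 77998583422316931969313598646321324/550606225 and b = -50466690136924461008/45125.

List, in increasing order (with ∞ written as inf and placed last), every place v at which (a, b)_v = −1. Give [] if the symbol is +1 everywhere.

[2, 31]

(a, b) ≡ (11339, -8661865) mod (ℚ^×)²; places V = {2, 3, 5, 7, 11, 13, 17, 19, 23, 29, 31, 41, 47, ∞}.
(a,b)_2: α=2, β=4; u≡3, v≡7 (mod 8); ε(u)ε(v)=1·1, αω(v)=2·0, βω(u)=4·1; sum ≡ 1  ⇒  -1.
(a,b)_3: α=2, u≡2; β=0, v≡2 (mod 3); (2|3)=-1, (2|3)=-1; sign (−1)^0·-1^0·-1^2 = +1.
(a,b)_31: α=2, u≡12; β=1, v≡4 (mod 31); (12|31)=-1, (4|31)=+1; sign (−1)^0·-1^1·+1^2 = -1.
(a,b)_19: α=-4, u≡8; β=-2, v≡1 (mod 19); (8|19)=-1, (1|19)=+1; sign (−1)^0·-1^-2·+1^-4 = +1.
(a,b)_41: α=2, u≡18; β=1, v≡4 (mod 41); (18|41)=+1, (4|41)=+1; sign (−1)^0·+1^1·+1^2 = +1.
(a,b)_7: α=2, u≡6; β=2, v≡6 (mod 7); (6|7)=-1, (6|7)=-1; sign (−1)^0·-1^2·-1^2 = +1.
(a,b)_5: α=-2, u≡1; β=-3, v≡2 (mod 5); (1|5)=+1, (2|5)=-1; sign (−1)^0·+1^-3·-1^-2 = +1.
(a,b)_11: α=2, u≡4; β=0, v≡6 (mod 11); (4|11)=+1, (6|11)=-1; sign (−1)^0·+1^0·-1^2 = +1.
(a,b)_17: α=7, u≡15; β=4, v≡16 (mod 17); (15|17)=+1, (16|17)=+1; sign (−1)^0·+1^4·+1^7 = +1.
(a,b)_23: α=3, u≡5; β=2, v≡13 (mod 23); (5|23)=-1, (13|23)=+1; sign (−1)^0·-1^2·+1^3 = +1.
(a,b)_13: α=-2, u≡4; β=0, v≡1 (mod 13); (4|13)=+1, (1|13)=+1; sign (−1)^0·+1^0·+1^-2 = +1.
(a,b)_∞: sgn(11339)=+, sgn(-8661865)=−, so +1.
(a,b)_47: α=2, u≡18; β=1, v≡35 (mod 47); (18|47)=+1, (35|47)=-1; sign (−1)^0·+1^1·-1^2 = +1.
(a,b)_29: α=5, u≡26; β=3, v≡21 (mod 29); (26|29)=-1, (21|29)=-1; sign (−1)^0·-1^3·-1^5 = +1.
(11339, -8661865 / ℚ) ramifies at {2, 31}: a division algebra.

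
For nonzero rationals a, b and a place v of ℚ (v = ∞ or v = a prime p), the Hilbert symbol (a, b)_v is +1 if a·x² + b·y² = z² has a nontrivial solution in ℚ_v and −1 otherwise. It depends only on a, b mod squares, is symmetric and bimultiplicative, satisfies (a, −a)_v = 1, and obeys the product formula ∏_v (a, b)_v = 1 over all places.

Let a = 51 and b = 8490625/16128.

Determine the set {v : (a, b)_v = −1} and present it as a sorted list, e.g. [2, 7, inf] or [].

(a, b) ≡ (51, 95095) mod (ℚ^×)²; places V = {2, 3, 5, 7, 11, 13, 17, 19, ∞}.
(a,b)_11: α=0, u≡7; β=1, v≡8 (mod 11); (7|11)=-1, (8|11)=-1; sign (−1)^0·-1^1·-1^0 = -1.
(a,b)_19: α=0, u≡13; β=1, v≡8 (mod 19); (13|19)=-1, (8|19)=-1; sign (−1)^0·-1^1·-1^0 = -1.
(a,b)_3: α=1, u≡2; β=-2, v≡1 (mod 3); (2|3)=-1, (1|3)=+1; sign (−1)^0·-1^-2·+1^1 = +1.
(a,b)_2: α=0, β=-8; u≡3, v≡7 (mod 8); ε(u)ε(v)=1·1, αω(v)=0·0, βω(u)=-8·1; sum ≡ 1  ⇒  -1.
(a,b)_17: α=1, u≡3; β=0, v≡5 (mod 17); (3|17)=-1, (5|17)=-1; sign (−1)^0·-1^0·-1^1 = -1.
(a,b)_∞: sgn(51)=+, sgn(95095)=+, so +1.
(a,b)_13: α=0, u≡12; β=1, v≡12 (mod 13); (12|13)=+1, (12|13)=+1; sign (−1)^0·+1^1·+1^0 = +1.
(a,b)_7: α=0, u≡2; β=-1, v≡3 (mod 7); (2|7)=+1, (3|7)=-1; sign (−1)^0·+1^-1·-1^0 = +1.
(a,b)_5: α=0, u≡1; β=5, v≡4 (mod 5); (1|5)=+1, (4|5)=+1; sign (−1)^0·+1^5·+1^0 = +1.
|Ram(51, 95095)| = 4, even; anisotropic at {2, 11, 17, 19}.

[2, 11, 17, 19]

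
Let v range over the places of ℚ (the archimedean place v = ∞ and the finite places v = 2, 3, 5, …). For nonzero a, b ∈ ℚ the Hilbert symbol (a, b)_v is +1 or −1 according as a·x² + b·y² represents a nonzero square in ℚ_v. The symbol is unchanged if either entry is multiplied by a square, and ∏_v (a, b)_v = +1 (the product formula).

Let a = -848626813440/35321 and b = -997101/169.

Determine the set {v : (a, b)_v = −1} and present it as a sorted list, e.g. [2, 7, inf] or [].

Mod squares: a ≡ -2090, b ≡ -2261. Check v ∈ {∞, 2, 3, 5, 7, 11, 13, 17, 19}.
v=19: a=19^-1·(≡9), b=19^1·(≡10) mod 19; (9|19)=+1, (10|19)=-1; (−1)^{-1·1·9}·(+1)^1·(-1)^-1 = +1.
v=3: a=3^4·(≡1), b=3^2·(≡1) mod 3; (1|3)=+1, (1|3)=+1; (−1)^{4·2·1}·(+1)^2·(+1)^4 = +1.
v=7: a=7^2·(≡3), b=7^3·(≡5) mod 7; (3|7)=-1, (5|7)=-1; (−1)^{2·3·3}·(-1)^3·(-1)^2 = -1.
v=∞: -2090 < 0 and -2261 < 0  ⇒  (a,b)_∞ = -1.
v=2: v_2(a)=9, v_2(b)=0; units ≡ 3, 3 (mod 8); ε·ε+αω+βω = 1·1+9·1+0·1 ≡ 0  ⇒  (a,b)_2 = +1.
v=17: a=17^4·(≡16), b=17^1·(≡3) mod 17; (16|17)=+1, (3|17)=-1; (−1)^{4·1·8}·(+1)^1·(-1)^4 = +1.
v=5: a=5^1·(≡2), b=5^0·(≡1) mod 5; (2|5)=-1, (1|5)=+1; (−1)^{1·0·2}·(-1)^0·(+1)^1 = +1.
v=13: a=13^-2·(≡10), b=13^-2·(≡12) mod 13; (10|13)=+1, (12|13)=+1; (−1)^{-2·-2·6}·(+1)^-2·(+1)^-2 = +1.
v=11: a=11^-1·(≡10), b=11^0·(≡4) mod 11; (10|11)=-1, (4|11)=+1; (−1)^{-1·0·5}·(-1)^0·(+1)^-1 = +1.
(-2090, -2261 / ℚ) ramifies at {7, ∞}: a division algebra.

[7, inf]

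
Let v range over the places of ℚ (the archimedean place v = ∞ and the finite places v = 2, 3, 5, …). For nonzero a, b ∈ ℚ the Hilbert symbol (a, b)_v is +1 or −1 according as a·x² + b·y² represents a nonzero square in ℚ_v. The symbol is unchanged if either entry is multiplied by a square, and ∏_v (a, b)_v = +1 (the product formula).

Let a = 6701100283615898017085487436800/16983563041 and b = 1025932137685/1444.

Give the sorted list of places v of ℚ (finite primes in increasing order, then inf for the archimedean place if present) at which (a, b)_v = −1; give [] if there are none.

[5, 29, 47, 53]

Mod squares: a ≡ 17437, b ≡ 2528365. Check v ∈ {∞, 2, 3, 5, 7, 13, 17, 19, 29, 31, 47, 53}.
v=7: a=7^11·(≡6), b=7^5·(≡1) mod 7; (6|7)=-1, (1|7)=+1; (−1)^{11·5·3}·(-1)^5·(+1)^11 = +1.
v=5: a=5^2·(≡2), b=5^1·(≡3) mod 5; (2|5)=-1, (3|5)=-1; (−1)^{2·1·2}·(-1)^1·(-1)^2 = -1.
v=19: a=19^-8·(≡12), b=19^-2·(≡1) mod 19; (12|19)=-1, (1|19)=+1; (−1)^{-8·-2·9}·(-1)^-2·(+1)^-8 = +1.
v=31: a=31^2·(≡12), b=31^0·(≡20) mod 31; (12|31)=-1, (20|31)=+1; (−1)^{2·0·15}·(-1)^0·(+1)^2 = +1.
v=13: a=13^0·(≡4), b=13^2·(≡7) mod 13; (4|13)=+1, (7|13)=-1; (−1)^{0·2·6}·(+1)^2·(-1)^0 = +1.
v=3: a=3^4·(≡1), b=3^0·(≡1) mod 3; (1|3)=+1, (1|3)=+1; (−1)^{4·0·1}·(+1)^0·(+1)^4 = +1.
v=29: a=29^2·(≡21), b=29^1·(≡3) mod 29; (21|29)=-1, (3|29)=-1; (−1)^{2·1·14}·(-1)^1·(-1)^2 = -1.
v=∞: 17437 > 0 and 2528365 > 0  ⇒  (a,b)_∞ = +1.
v=17: a=17^2·(≡12), b=17^0·(≡7) mod 17; (12|17)=-1, (7|17)=-1; (−1)^{2·0·8}·(-1)^0·(-1)^2 = +1.
v=53: a=53^3·(≡47), b=53^1·(≡33) mod 53; (47|53)=+1, (33|53)=-1; (−1)^{3·1·26}·(+1)^1·(-1)^3 = -1.
v=2: v_2(a)=10, v_2(b)=-2; units ≡ 5, 5 (mod 8); ε·ε+αω+βω = 0·0+10·1+-2·1 ≡ 0  ⇒  (a,b)_2 = +1.
v=47: a=47^1·(≡17), b=47^1·(≡6) mod 47; (17|47)=+1, (6|47)=+1; (−1)^{1·1·23}·(+1)^1·(+1)^1 = -1.
(17437, 2528365 / ℚ) ramifies at {5, 29, 47, 53}: a division algebra.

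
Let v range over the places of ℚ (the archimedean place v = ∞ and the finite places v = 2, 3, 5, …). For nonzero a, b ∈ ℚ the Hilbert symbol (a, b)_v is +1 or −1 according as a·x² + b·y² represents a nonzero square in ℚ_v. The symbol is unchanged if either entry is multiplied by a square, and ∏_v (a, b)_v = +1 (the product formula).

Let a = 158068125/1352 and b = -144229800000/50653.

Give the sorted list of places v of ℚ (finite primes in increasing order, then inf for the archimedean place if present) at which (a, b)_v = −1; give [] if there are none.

[2, 3, 5, 29]

Mod squares: a ≡ 56202, b ≡ -79365. Check v ∈ {∞, 2, 3, 5, 11, 13, 17, 19, 29, 37, 41}.
v=∞: 56202 > 0 and -79365 < 0  ⇒  (a,b)_∞ = +1.
v=11: a=11^0·(≡5), b=11^1·(≡1) mod 11; (5|11)=+1, (1|11)=+1; (−1)^{0·1·5}·(+1)^1·(+1)^0 = +1.
v=41: a=41^0·(≡36), b=41^2·(≡7) mod 41; (36|41)=+1, (7|41)=-1; (−1)^{0·2·20}·(+1)^2·(-1)^0 = +1.
v=2: v_2(a)=-3, v_2(b)=6; units ≡ 5, 3 (mod 8); ε·ε+αω+βω = 0·1+-3·1+6·1 ≡ 1  ⇒  (a,b)_2 = -1.
v=37: a=37^0·(≡12), b=37^-3·(≡11) mod 37; (12|37)=+1, (11|37)=+1; (−1)^{0·-3·18}·(+1)^-3·(+1)^0 = +1.
v=19: a=19^1·(≡18), b=19^0·(≡5) mod 19; (18|19)=-1, (5|19)=+1; (−1)^{1·0·9}·(-1)^0·(+1)^1 = +1.
v=3: a=3^3·(≡2), b=3^1·(≡2) mod 3; (2|3)=-1, (2|3)=-1; (−1)^{3·1·1}·(-1)^1·(-1)^3 = -1.
v=13: a=13^-2·(≡9), b=13^1·(≡2) mod 13; (9|13)=+1, (2|13)=-1; (−1)^{-2·1·6}·(+1)^1·(-1)^-2 = +1.
v=5: a=5^4·(≡2), b=5^5·(≡3) mod 5; (2|5)=-1, (3|5)=-1; (−1)^{4·5·2}·(-1)^5·(-1)^4 = -1.
v=29: a=29^1·(≡9), b=29^0·(≡27) mod 29; (9|29)=+1, (27|29)=-1; (−1)^{1·0·14}·(+1)^0·(-1)^1 = -1.
v=17: a=17^1·(≡1), b=17^0·(≡13) mod 17; (1|17)=+1, (13|17)=+1; (−1)^{1·0·8}·(+1)^0·(+1)^1 = +1.
(56202, -79365 / ℚ) ramifies at {2, 3, 5, 29}: a division algebra.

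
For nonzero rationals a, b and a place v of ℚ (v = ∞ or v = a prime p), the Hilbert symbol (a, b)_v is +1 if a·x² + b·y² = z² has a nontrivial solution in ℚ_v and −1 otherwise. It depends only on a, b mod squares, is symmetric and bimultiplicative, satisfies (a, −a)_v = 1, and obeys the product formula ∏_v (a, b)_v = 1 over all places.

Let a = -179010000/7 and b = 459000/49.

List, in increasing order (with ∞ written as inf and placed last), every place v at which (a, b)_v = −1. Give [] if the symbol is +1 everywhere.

Mod squares: a ≡ -1547, b ≡ 510. Check v ∈ {∞, 2, 3, 5, 7, 13, 17}.
v=5: a=5^4·(≡2), b=5^3·(≡3) mod 5; (2|5)=-1, (3|5)=-1; (−1)^{4·3·2}·(-1)^3·(-1)^4 = -1.
v=3: a=3^4·(≡1), b=3^3·(≡2) mod 3; (1|3)=+1, (2|3)=-1; (−1)^{4·3·1}·(+1)^3·(-1)^4 = +1.
v=7: a=7^-1·(≡6), b=7^-2·(≡3) mod 7; (6|7)=-1, (3|7)=-1; (−1)^{-1·-2·3}·(-1)^-2·(-1)^-1 = -1.
v=17: a=17^1·(≡3), b=17^1·(≡15) mod 17; (3|17)=-1, (15|17)=+1; (−1)^{1·1·8}·(-1)^1·(+1)^1 = -1.
v=13: a=13^1·(≡6), b=13^0·(≡10) mod 13; (6|13)=-1, (10|13)=+1; (−1)^{1·0·6}·(-1)^0·(+1)^1 = +1.
v=∞: -1547 < 0 and 510 > 0  ⇒  (a,b)_∞ = +1.
v=2: v_2(a)=4, v_2(b)=3; units ≡ 5, 7 (mod 8); ε·ε+αω+βω = 0·1+4·0+3·1 ≡ 1  ⇒  (a,b)_2 = -1.
(-1547, 510 / ℚ) ramifies at {2, 5, 7, 17}: a division algebra.

[2, 5, 7, 17]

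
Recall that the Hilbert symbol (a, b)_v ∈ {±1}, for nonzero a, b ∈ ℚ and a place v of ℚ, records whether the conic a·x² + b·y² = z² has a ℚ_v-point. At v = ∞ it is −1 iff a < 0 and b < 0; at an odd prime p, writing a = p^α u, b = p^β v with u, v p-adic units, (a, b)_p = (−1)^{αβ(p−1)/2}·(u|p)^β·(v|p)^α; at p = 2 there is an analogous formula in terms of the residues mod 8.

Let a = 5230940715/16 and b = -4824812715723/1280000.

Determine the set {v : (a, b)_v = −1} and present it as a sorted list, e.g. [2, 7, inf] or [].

Mod squares: a ≡ 533715, b ≡ -19734. Check v ∈ {∞, 2, 3, 5, 7, 11, 13, 17, 23}.
v=∞: 533715 > 0 and -19734 < 0  ⇒  (a,b)_∞ = +1.
v=7: a=7^1·(≡4), b=7^2·(≡5) mod 7; (4|7)=+1, (5|7)=-1; (−1)^{1·2·3}·(+1)^2·(-1)^1 = -1.
v=23: a=23^1·(≡14), b=23^1·(≡16) mod 23; (14|23)=-1, (16|23)=+1; (−1)^{1·1·11}·(-1)^1·(+1)^1 = +1.
v=11: a=11^2·(≡7), b=11^1·(≡8) mod 11; (7|11)=-1, (8|11)=-1; (−1)^{2·1·5}·(-1)^1·(-1)^2 = -1.
v=17: a=17^1·(≡2), b=17^0·(≡12) mod 17; (2|17)=+1, (12|17)=-1; (−1)^{1·0·8}·(+1)^0·(-1)^1 = -1.
v=13: a=13^1·(≡4), b=13^3·(≡12) mod 13; (4|13)=+1, (12|13)=+1; (−1)^{1·3·6}·(+1)^3·(+1)^1 = +1.
v=2: v_2(a)=-4, v_2(b)=-11; units ≡ 3, 5 (mod 8); ε·ε+αω+βω = 1·0+-4·1+-11·1 ≡ 1  ⇒  (a,b)_2 = -1.
v=5: a=5^1·(≡3), b=5^-4·(≡4) mod 5; (3|5)=-1, (4|5)=+1; (−1)^{1·-4·2}·(-1)^-4·(+1)^1 = +1.
v=3: a=3^5·(≡2), b=3^11·(≡1) mod 3; (2|3)=-1, (1|3)=+1; (−1)^{5·11·1}·(-1)^11·(+1)^5 = +1.
|Ram(533715, -19734)| = 4, even; anisotropic at {2, 7, 11, 17}.

[2, 7, 11, 17]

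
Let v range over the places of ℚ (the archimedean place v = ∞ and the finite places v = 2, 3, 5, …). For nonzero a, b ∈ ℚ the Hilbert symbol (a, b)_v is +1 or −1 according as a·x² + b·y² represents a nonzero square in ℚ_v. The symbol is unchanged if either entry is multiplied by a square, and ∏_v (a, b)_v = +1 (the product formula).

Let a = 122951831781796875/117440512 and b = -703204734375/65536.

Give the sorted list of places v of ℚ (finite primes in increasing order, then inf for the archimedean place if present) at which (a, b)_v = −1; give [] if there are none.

[5, 11]

(a, b) ≡ (5005, -143) mod (ℚ^×)²; places V = {2, 3, 5, 7, 11, 13, 17, ∞}.
(a,b)_3: α=2, u≡1; β=2, v≡1 (mod 3); (1|3)=+1, (1|3)=+1; sign (−1)^0·+1^2·+1^2 = +1.
(a,b)_13: α=1, u≡11; β=1, v≡6 (mod 13); (11|13)=-1, (6|13)=-1; sign (−1)^0·-1^1·-1^1 = +1.
(a,b)_7: α=-1, u≡4; β=0, v≡2 (mod 7); (4|7)=+1, (2|7)=+1; sign (−1)^0·+1^0·+1^-1 = +1.
(a,b)_∞: sgn(5005)=+, sgn(-143)=−, so +1.
(a,b)_11: α=5, u≡1; β=3, v≡3 (mod 11); (1|11)=+1, (3|11)=+1; sign (−1)^1·+1^3·+1^5 = -1.
(a,b)_17: α=4, u≡3; β=2, v≡3 (mod 17); (3|17)=-1, (3|17)=-1; sign (−1)^0·-1^2·-1^4 = +1.
(a,b)_5: α=7, u≡1; β=6, v≡2 (mod 5); (1|5)=+1, (2|5)=-1; sign (−1)^0·+1^6·-1^7 = -1.
(a,b)_2: α=-24, β=-16; u≡5, v≡1 (mod 8); ε(u)ε(v)=0·0, αω(v)=-24·0, βω(u)=-16·1; sum ≡ 0  ⇒  +1.
|Ram(5005, -143)| = 2, even; anisotropic at {5, 11}.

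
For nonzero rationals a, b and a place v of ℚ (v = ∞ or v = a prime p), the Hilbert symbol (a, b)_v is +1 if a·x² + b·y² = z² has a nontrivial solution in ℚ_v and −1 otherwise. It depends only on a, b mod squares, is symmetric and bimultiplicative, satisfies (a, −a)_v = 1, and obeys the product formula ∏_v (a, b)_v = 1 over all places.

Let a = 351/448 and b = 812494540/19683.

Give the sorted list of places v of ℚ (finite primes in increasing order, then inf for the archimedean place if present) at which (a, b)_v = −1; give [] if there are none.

Mod squares: a ≡ 273, b ≡ 2145. Check v ∈ {∞, 2, 3, 5, 7, 11, 13, 41}.
v=5: a=5^0·(≡2), b=5^1·(≡1) mod 5; (2|5)=-1, (1|5)=+1; (−1)^{0·1·2}·(-1)^1·(+1)^0 = -1.
v=2: v_2(a)=-6, v_2(b)=2; units ≡ 1, 1 (mod 8); ε·ε+αω+βω = 0·0+-6·0+2·0 ≡ 0  ⇒  (a,b)_2 = +1.
v=3: a=3^3·(≡1), b=3^-9·(≡1) mod 3; (1|3)=+1, (1|3)=+1; (−1)^{3·-9·1}·(+1)^-9·(+1)^3 = -1.
v=41: a=41^0·(≡6), b=41^2·(≡38) mod 41; (6|41)=-1, (38|41)=-1; (−1)^{0·2·20}·(-1)^2·(-1)^0 = +1.
v=13: a=13^1·(≡11), b=13^3·(≡9) mod 13; (11|13)=-1, (9|13)=+1; (−1)^{1·3·6}·(-1)^3·(+1)^1 = -1.
v=∞: 273 > 0 and 2145 > 0  ⇒  (a,b)_∞ = +1.
v=7: a=7^-1·(≡1), b=7^0·(≡3) mod 7; (1|7)=+1, (3|7)=-1; (−1)^{-1·0·3}·(+1)^0·(-1)^-1 = -1.
v=11: a=11^0·(≡4), b=11^1·(≡8) mod 11; (4|11)=+1, (8|11)=-1; (−1)^{0·1·5}·(+1)^1·(-1)^0 = +1.
|Ram(273, 2145)| = 4, even; anisotropic at {3, 5, 7, 13}.

[3, 5, 7, 13]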